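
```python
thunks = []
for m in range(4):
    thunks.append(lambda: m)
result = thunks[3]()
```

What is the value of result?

Step 1: The loop creates 4 lambdas, all referencing the same variable m.
Step 2: After the loop, m = 3 (final value).
Step 3: thunks[3]() looks up m at call time and finds 3. This is the late binding gotcha. result = 3

The answer is 3.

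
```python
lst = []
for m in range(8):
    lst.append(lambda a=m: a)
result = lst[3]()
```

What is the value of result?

Step 1: Default argument a=m captures m's value at each iteration.
Step 2: lst[3] captured a = 3 when m was 3.
Step 3: result = 3

The answer is 3.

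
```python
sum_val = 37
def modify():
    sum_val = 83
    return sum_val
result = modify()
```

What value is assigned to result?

Step 1: Global sum_val = 37.
Step 2: modify() creates local sum_val = 83, shadowing the global.
Step 3: Returns local sum_val = 83. result = 83

The answer is 83.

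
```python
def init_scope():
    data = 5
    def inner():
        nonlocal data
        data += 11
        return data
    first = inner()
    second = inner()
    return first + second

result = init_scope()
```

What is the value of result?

Step 1: data starts at 5.
Step 2: First call: data = 5 + 11 = 16, returns 16.
Step 3: Second call: data = 16 + 11 = 27, returns 27.
Step 4: result = 16 + 27 = 43

The answer is 43.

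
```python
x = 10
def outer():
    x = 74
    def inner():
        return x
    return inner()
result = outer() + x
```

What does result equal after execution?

Step 1: Global x = 10. outer() shadows with x = 74.
Step 2: inner() returns enclosing x = 74. outer() = 74.
Step 3: result = 74 + global x (10) = 84

The answer is 84.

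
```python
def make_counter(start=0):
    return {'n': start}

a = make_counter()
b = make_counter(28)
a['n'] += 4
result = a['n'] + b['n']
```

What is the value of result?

Step 1: make_counter() returns a new dict each call (immutable default 0).
Step 2: a = {'n': 0}, b = {'n': 28}.
Step 3: a['n'] += 4 = 4. result = 4 + 28 = 32

The answer is 32.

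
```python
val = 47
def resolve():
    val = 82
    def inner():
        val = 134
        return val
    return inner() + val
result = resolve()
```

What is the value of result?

Step 1: resolve() has local val = 82. inner() has local val = 134.
Step 2: inner() returns its local val = 134.
Step 3: resolve() returns 134 + its own val (82) = 216

The answer is 216.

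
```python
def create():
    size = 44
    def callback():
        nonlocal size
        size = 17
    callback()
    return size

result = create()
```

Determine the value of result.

Step 1: create() sets size = 44.
Step 2: callback() uses nonlocal to reassign size = 17.
Step 3: result = 17

The answer is 17.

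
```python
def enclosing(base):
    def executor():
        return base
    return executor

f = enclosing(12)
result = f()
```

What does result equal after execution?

Step 1: enclosing(12) creates closure capturing base = 12.
Step 2: f() returns the captured base = 12.
Step 3: result = 12

The answer is 12.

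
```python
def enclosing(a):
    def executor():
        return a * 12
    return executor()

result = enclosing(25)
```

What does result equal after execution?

Step 1: enclosing(25) binds parameter a = 25.
Step 2: executor() accesses a = 25 from enclosing scope.
Step 3: result = 25 * 12 = 300

The answer is 300.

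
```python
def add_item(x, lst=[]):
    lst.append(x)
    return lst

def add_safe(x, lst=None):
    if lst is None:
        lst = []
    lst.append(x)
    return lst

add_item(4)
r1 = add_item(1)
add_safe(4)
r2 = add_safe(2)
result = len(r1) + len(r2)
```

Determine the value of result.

Step 1: add_item shares mutable default: after 2 calls, lst = [4, 1], len = 2.
Step 2: add_safe creates fresh list each time: r2 = [2], len = 1.
Step 3: result = 2 + 1 = 3

The answer is 3.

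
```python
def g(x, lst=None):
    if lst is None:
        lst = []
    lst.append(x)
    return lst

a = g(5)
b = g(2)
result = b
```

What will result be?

Step 1: None default with guard creates a NEW list each call.
Step 2: a = [5] (fresh list). b = [2] (another fresh list).
Step 3: result = [2] (this is the fix for mutable default)

The answer is [2].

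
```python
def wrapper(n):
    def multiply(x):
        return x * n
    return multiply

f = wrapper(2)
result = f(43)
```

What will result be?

Step 1: wrapper(2) returns multiply closure with n = 2.
Step 2: f(43) computes 43 * 2 = 86.
Step 3: result = 86

The answer is 86.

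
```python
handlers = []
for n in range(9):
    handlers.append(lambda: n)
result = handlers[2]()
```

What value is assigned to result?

Step 1: The loop creates 9 lambdas, all referencing the same variable n.
Step 2: After the loop, n = 8 (final value).
Step 3: handlers[2]() looks up n at call time and finds 8. This is the late binding gotcha. result = 8

The answer is 8.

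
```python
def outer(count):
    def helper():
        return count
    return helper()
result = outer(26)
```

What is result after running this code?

Step 1: outer(26) binds parameter count = 26.
Step 2: helper() looks up count in enclosing scope and finds the parameter count = 26.
Step 3: result = 26

The answer is 26.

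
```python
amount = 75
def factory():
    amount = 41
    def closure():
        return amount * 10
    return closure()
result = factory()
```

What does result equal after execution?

Step 1: factory() shadows global amount with amount = 41.
Step 2: closure() finds amount = 41 in enclosing scope, computes 41 * 10 = 410.
Step 3: result = 410

The answer is 410.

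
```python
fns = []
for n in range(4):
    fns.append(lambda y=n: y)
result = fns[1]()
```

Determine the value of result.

Step 1: Default argument y=n captures n's value at each iteration.
Step 2: fns[1] captured y = 1 when n was 1.
Step 3: result = 1

The answer is 1.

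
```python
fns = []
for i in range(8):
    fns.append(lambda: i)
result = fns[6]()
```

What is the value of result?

Step 1: The loop creates 8 lambdas, all referencing the same variable i.
Step 2: After the loop, i = 7 (final value).
Step 3: fns[6]() looks up i at call time and finds 7. This is the late binding gotcha. result = 7

The answer is 7.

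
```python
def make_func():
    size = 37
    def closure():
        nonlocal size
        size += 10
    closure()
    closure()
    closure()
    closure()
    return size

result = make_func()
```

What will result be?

Step 1: size starts at 37.
Step 2: closure() is called 4 times, each adding 10.
Step 3: size = 37 + 10 * 4 = 77

The answer is 77.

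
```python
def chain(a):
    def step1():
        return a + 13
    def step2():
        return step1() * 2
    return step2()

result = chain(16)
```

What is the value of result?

Step 1: chain(16) captures a = 16.
Step 2: step2() calls step1() which returns 16 + 13 = 29.
Step 3: step2() returns 29 * 2 = 58

The answer is 58.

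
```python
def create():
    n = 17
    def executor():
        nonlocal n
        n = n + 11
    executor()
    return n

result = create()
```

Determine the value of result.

Step 1: create() sets n = 17.
Step 2: executor() uses nonlocal to modify n in create's scope: n = 17 + 11 = 28.
Step 3: create() returns the modified n = 28

The answer is 28.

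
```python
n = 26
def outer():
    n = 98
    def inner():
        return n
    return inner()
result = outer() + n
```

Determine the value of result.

Step 1: Global n = 26. outer() shadows with n = 98.
Step 2: inner() returns enclosing n = 98. outer() = 98.
Step 3: result = 98 + global n (26) = 124

The answer is 124.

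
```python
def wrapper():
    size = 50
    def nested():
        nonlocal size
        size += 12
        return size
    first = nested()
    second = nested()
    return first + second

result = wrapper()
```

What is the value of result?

Step 1: size starts at 50.
Step 2: First call: size = 50 + 12 = 62, returns 62.
Step 3: Second call: size = 62 + 12 = 74, returns 74.
Step 4: result = 62 + 74 = 136

The answer is 136.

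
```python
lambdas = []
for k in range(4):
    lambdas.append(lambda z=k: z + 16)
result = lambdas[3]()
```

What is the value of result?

Step 1: Default argument z=k captures k's value at definition time.
Step 2: lambdas[3] was defined when k = 3, so z defaults to 3.
Step 3: result = 3 + 16 = 19 (default arg fixes the late binding issue)

The answer is 19.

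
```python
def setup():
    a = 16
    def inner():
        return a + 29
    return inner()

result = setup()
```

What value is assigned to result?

Step 1: setup() defines a = 16.
Step 2: inner() reads a = 16 from enclosing scope, returns 16 + 29 = 45.
Step 3: result = 45

The answer is 45.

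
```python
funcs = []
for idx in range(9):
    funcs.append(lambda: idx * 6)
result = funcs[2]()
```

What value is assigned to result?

Step 1: All lambdas reference the same variable idx (late binding).
Step 2: After the loop, idx = 8. Every lambda returns idx * 6.
Step 3: funcs[2]() = 8 * 6 = 48

The answer is 48.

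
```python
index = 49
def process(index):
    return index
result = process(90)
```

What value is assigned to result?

Step 1: Global index = 49.
Step 2: process(90) takes parameter index = 90, which shadows the global.
Step 3: result = 90

The answer is 90.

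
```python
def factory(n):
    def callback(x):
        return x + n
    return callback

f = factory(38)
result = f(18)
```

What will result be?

Step 1: factory(38) creates a closure that captures n = 38.
Step 2: f(18) calls the closure with x = 18, returning 18 + 38 = 56.
Step 3: result = 56

The answer is 56.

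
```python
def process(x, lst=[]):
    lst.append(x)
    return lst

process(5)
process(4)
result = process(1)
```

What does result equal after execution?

Step 1: Mutable default argument gotcha! The list [] is created once.
Step 2: Each call appends to the SAME list: [5], [5, 4], [5, 4, 1].
Step 3: result = [5, 4, 1]

The answer is [5, 4, 1].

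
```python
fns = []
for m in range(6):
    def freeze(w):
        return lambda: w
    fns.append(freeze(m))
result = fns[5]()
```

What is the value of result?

Step 1: freeze(m) creates a new scope capturing w = m at call time.
Step 2: fns[5] = freeze(5), so its lambda captures w = 5.
Step 3: result = 5 (closure factory fixes late binding)

The answer is 5.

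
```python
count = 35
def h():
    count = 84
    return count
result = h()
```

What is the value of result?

Step 1: Global count = 35.
Step 2: h() creates local count = 84, shadowing the global.
Step 3: Returns local count = 84. result = 84

The answer is 84.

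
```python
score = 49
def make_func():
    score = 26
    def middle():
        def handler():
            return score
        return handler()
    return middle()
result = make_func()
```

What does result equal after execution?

Step 1: make_func() defines score = 26. middle() and handler() have no local score.
Step 2: handler() checks local (none), enclosing middle() (none), enclosing make_func() and finds score = 26.
Step 3: result = 26

The answer is 26.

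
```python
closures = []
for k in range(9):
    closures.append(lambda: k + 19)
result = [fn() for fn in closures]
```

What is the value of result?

Step 1: All lambdas capture k by reference. After the loop, k = 8.
Step 2: Each call returns 8 + 19 = 27.
Step 3: result = [27, 27, 27, 27, 27, 27, 27, 27, 27]

The answer is [27, 27, 27, 27, 27, 27, 27, 27, 27].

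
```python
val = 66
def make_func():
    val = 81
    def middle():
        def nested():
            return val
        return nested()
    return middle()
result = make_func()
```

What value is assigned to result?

Step 1: make_func() defines val = 81. middle() and nested() have no local val.
Step 2: nested() checks local (none), enclosing middle() (none), enclosing make_func() and finds val = 81.
Step 3: result = 81

The answer is 81.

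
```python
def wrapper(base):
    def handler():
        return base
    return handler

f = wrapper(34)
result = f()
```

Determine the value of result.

Step 1: wrapper(34) creates closure capturing base = 34.
Step 2: f() returns the captured base = 34.
Step 3: result = 34

The answer is 34.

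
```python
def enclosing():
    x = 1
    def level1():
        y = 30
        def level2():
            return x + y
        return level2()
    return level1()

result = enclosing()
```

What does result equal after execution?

Step 1: x = 1 in enclosing. y = 30 in level1.
Step 2: level2() reads x = 1 and y = 30 from enclosing scopes.
Step 3: result = 1 + 30 = 31

The answer is 31.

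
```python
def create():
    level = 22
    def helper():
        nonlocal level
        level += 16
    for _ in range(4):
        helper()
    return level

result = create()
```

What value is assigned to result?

Step 1: level = 22.
Step 2: helper() is called 4 times in a loop, each adding 16 via nonlocal.
Step 3: level = 22 + 16 * 4 = 86

The answer is 86.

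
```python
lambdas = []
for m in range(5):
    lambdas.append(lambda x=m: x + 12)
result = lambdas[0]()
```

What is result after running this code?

Step 1: Default argument x=m captures m's value at definition time.
Step 2: lambdas[0] was defined when m = 0, so x defaults to 0.
Step 3: result = 0 + 12 = 12 (default arg fixes the late binding issue)

The answer is 12.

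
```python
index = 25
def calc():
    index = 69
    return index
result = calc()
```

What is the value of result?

Step 1: Global index = 25.
Step 2: calc() creates local index = 69, shadowing the global.
Step 3: Returns local index = 69. result = 69

The answer is 69.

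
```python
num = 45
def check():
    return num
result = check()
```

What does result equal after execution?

Step 1: num = 45 is defined in the global scope.
Step 2: check() looks up num. No local num exists, so Python checks the global scope via LEGB rule and finds num = 45.
Step 3: result = 45

The answer is 45.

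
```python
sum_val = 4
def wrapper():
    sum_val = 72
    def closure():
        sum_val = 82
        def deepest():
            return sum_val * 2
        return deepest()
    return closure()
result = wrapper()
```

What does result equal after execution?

Step 1: deepest() looks up sum_val through LEGB: not local, finds sum_val = 82 in enclosing closure().
Step 2: Returns 82 * 2 = 164.
Step 3: result = 164

The answer is 164.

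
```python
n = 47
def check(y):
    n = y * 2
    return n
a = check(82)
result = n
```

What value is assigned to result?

Step 1: Global n = 47.
Step 2: check(82) creates local n = 82 * 2 = 164.
Step 3: Global n unchanged because no global keyword. result = 47

The answer is 47.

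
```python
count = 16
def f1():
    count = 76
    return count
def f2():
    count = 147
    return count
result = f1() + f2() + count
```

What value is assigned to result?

Step 1: Each function shadows global count with its own local.
Step 2: f1() returns 76, f2() returns 147.
Step 3: Global count = 16 is unchanged. result = 76 + 147 + 16 = 239

The answer is 239.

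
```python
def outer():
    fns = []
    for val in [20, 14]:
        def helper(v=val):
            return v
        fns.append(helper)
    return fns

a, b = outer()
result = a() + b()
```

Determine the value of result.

Step 1: Default argument v=val captures val at each iteration.
Step 2: a() returns 20 (captured at first iteration), b() returns 14 (captured at second).
Step 3: result = 20 + 14 = 34

The answer is 34.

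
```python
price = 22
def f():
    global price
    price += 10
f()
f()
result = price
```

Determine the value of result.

Step 1: price = 22.
Step 2: First f(): price = 22 + 10 = 32.
Step 3: Second f(): price = 32 + 10 = 42. result = 42

The answer is 42.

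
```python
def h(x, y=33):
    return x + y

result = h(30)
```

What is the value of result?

Step 1: h(30) uses default y = 33.
Step 2: Returns 30 + 33 = 63.
Step 3: result = 63

The answer is 63.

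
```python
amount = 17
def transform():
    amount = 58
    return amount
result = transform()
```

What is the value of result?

Step 1: Global amount = 17.
Step 2: transform() creates local amount = 58, shadowing the global.
Step 3: Returns local amount = 58. result = 58

The answer is 58.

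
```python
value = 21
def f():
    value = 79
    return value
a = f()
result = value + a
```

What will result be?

Step 1: Global value = 21. f() returns local value = 79.
Step 2: a = 79. Global value still = 21.
Step 3: result = 21 + 79 = 100

The answer is 100.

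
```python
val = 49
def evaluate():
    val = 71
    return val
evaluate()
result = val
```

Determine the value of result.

Step 1: val = 49 globally.
Step 2: evaluate() creates a LOCAL val = 71 (no global keyword!).
Step 3: The global val is unchanged. result = 49

The answer is 49.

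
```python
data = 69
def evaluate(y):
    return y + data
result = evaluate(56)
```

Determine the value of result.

Step 1: data = 69 is defined globally.
Step 2: evaluate(56) uses parameter y = 56 and looks up data from global scope = 69.
Step 3: result = 56 + 69 = 125

The answer is 125.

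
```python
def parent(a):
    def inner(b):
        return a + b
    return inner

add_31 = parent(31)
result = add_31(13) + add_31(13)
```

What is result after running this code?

Step 1: add_31 captures a = 31.
Step 2: add_31(13) = 31 + 13 = 44, called twice.
Step 3: result = 44 + 44 = 88

The answer is 88.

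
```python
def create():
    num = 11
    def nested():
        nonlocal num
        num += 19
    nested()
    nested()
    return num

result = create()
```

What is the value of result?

Step 1: num starts at 11.
Step 2: nested() is called 2 times, each adding 19.
Step 3: num = 11 + 19 * 2 = 49

The answer is 49.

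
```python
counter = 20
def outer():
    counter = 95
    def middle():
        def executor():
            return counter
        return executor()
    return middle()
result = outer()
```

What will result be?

Step 1: outer() defines counter = 95. middle() and executor() have no local counter.
Step 2: executor() checks local (none), enclosing middle() (none), enclosing outer() and finds counter = 95.
Step 3: result = 95

The answer is 95.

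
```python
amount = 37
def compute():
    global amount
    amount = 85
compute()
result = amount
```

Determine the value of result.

Step 1: amount = 37 globally.
Step 2: compute() declares global amount and sets it to 85.
Step 3: After compute(), global amount = 85. result = 85

The answer is 85.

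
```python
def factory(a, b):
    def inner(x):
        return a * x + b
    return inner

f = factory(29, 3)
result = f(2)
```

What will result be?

Step 1: factory(29, 3) captures a = 29, b = 3.
Step 2: f(2) computes 29 * 2 + 3 = 61.
Step 3: result = 61

The answer is 61.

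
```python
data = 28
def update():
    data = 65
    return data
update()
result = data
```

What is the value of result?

Step 1: Global data = 28.
Step 2: update() creates local data = 65 (shadow, not modification).
Step 3: After update() returns, global data is unchanged. result = 28

The answer is 28.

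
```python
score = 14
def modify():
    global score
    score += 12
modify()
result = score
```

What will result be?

Step 1: score = 14 globally.
Step 2: modify() modifies global score: score += 12 = 26.
Step 3: result = 26

The answer is 26.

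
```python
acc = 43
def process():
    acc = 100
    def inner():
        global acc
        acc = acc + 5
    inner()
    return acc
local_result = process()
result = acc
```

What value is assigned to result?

Step 1: Global acc = 43. process() creates local acc = 100.
Step 2: inner() declares global acc and adds 5: global acc = 43 + 5 = 48.
Step 3: process() returns its local acc = 100 (unaffected by inner).
Step 4: result = global acc = 48

The answer is 48.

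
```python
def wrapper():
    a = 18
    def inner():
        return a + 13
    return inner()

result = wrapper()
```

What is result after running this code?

Step 1: wrapper() defines a = 18.
Step 2: inner() reads a = 18 from enclosing scope, returns 18 + 13 = 31.
Step 3: result = 31

The answer is 31.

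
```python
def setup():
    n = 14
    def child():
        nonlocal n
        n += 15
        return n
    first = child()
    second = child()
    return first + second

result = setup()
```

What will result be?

Step 1: n starts at 14.
Step 2: First call: n = 14 + 15 = 29, returns 29.
Step 3: Second call: n = 29 + 15 = 44, returns 44.
Step 4: result = 29 + 44 = 73

The answer is 73.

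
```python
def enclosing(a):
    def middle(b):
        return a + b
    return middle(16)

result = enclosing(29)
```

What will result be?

Step 1: enclosing(29) passes a = 29.
Step 2: middle(16) has b = 16, reads a = 29 from enclosing.
Step 3: result = 29 + 16 = 45

The answer is 45.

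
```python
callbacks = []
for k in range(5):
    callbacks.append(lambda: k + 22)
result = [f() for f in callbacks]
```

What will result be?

Step 1: All lambdas capture k by reference. After the loop, k = 4.
Step 2: Each call returns 4 + 22 = 26.
Step 3: result = [26, 26, 26, 26, 26]

The answer is [26, 26, 26, 26, 26].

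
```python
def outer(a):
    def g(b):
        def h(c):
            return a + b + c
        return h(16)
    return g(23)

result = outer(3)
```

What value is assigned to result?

Step 1: a = 3, b = 23, c = 16 across three nested scopes.
Step 2: h() accesses all three via LEGB rule.
Step 3: result = 3 + 23 + 16 = 42

The answer is 42.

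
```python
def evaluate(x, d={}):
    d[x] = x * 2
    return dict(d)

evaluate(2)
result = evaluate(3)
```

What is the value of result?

Step 1: Mutable default dict is shared across calls.
Step 2: First call adds 2: 4. Second call adds 3: 6.
Step 3: result = {2: 4, 3: 6}

The answer is {2: 4, 3: 6}.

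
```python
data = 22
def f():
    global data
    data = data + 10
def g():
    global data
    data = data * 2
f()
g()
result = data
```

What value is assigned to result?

Step 1: data = 22.
Step 2: f() adds 10: data = 22 + 10 = 32.
Step 3: g() doubles: data = 32 * 2 = 64.
Step 4: result = 64

The answer is 64.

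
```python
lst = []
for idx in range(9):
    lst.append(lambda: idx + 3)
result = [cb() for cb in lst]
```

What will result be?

Step 1: All lambdas capture idx by reference. After the loop, idx = 8.
Step 2: Each call returns 8 + 3 = 11.
Step 3: result = [11, 11, 11, 11, 11, 11, 11, 11, 11]

The answer is [11, 11, 11, 11, 11, 11, 11, 11, 11].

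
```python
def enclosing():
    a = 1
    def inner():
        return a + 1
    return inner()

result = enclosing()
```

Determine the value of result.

Step 1: enclosing() defines a = 1.
Step 2: inner() reads a = 1 from enclosing scope, returns 1 + 1 = 2.
Step 3: result = 2

The answer is 2.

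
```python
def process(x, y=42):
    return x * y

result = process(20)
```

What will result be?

Step 1: process(20) uses default y = 42.
Step 2: Returns 20 * 42 = 840.
Step 3: result = 840

The answer is 840.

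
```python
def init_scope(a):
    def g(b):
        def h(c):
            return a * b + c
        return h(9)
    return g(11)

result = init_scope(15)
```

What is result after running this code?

Step 1: a = 15, b = 11, c = 9.
Step 2: h() computes a * b + c = 15 * 11 + 9 = 174.
Step 3: result = 174

The answer is 174.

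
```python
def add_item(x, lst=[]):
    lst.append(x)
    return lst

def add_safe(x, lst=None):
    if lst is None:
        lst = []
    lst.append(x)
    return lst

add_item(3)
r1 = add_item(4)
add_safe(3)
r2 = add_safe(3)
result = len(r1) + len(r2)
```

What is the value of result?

Step 1: add_item shares mutable default: after 2 calls, lst = [3, 4], len = 2.
Step 2: add_safe creates fresh list each time: r2 = [3], len = 1.
Step 3: result = 2 + 1 = 3

The answer is 3.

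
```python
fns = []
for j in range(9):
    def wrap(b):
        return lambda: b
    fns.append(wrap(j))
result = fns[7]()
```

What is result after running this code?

Step 1: wrap(j) creates a new scope capturing b = j at call time.
Step 2: fns[7] = wrap(7), so its lambda captures b = 7.
Step 3: result = 7 (closure factory fixes late binding)

The answer is 7.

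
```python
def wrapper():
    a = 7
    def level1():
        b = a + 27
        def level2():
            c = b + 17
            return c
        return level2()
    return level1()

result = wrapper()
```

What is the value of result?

Step 1: a = 7. b = a + 27 = 34.
Step 2: c = b + 17 = 34 + 17 = 51.
Step 3: result = 51

The answer is 51.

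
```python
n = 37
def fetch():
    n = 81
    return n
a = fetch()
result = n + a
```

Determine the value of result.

Step 1: Global n = 37. fetch() returns local n = 81.
Step 2: a = 81. Global n still = 37.
Step 3: result = 37 + 81 = 118

The answer is 118.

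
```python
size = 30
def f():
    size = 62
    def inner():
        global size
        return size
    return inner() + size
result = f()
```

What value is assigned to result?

Step 1: Global size = 30. f() shadows with local size = 62.
Step 2: inner() uses global keyword, so inner() returns global size = 30.
Step 3: f() returns 30 + 62 = 92

The answer is 92.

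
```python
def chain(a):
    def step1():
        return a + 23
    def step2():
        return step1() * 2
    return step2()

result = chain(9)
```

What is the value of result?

Step 1: chain(9) captures a = 9.
Step 2: step2() calls step1() which returns 9 + 23 = 32.
Step 3: step2() returns 32 * 2 = 64

The answer is 64.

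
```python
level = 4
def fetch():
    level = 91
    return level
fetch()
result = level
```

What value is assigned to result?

Step 1: level = 4 globally.
Step 2: fetch() creates a LOCAL level = 91 (no global keyword!).
Step 3: The global level is unchanged. result = 4

The answer is 4.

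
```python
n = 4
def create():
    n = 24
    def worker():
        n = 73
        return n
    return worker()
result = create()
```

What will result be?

Step 1: Three scopes define n: global (4), create (24), worker (73).
Step 2: worker() has its own local n = 73, which shadows both enclosing and global.
Step 3: result = 73 (local wins in LEGB)

The answer is 73.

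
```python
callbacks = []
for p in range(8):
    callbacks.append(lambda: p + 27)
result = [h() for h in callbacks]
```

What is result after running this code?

Step 1: All lambdas capture p by reference. After the loop, p = 7.
Step 2: Each call returns 7 + 27 = 34.
Step 3: result = [34, 34, 34, 34, 34, 34, 34, 34]

The answer is [34, 34, 34, 34, 34, 34, 34, 34].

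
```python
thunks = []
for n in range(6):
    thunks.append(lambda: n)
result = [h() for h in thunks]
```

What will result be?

Step 1: All 6 lambdas share the same variable n.
Step 2: After the loop, n = 5.
Step 3: Each call returns 5. result = [5, 5, 5, 5, 5, 5]

The answer is [5, 5, 5, 5, 5, 5].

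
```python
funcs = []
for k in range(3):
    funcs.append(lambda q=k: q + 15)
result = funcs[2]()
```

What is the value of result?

Step 1: Default argument q=k captures k's value at definition time.
Step 2: funcs[2] was defined when k = 2, so q defaults to 2.
Step 3: result = 2 + 15 = 17 (default arg fixes the late binding issue)

The answer is 17.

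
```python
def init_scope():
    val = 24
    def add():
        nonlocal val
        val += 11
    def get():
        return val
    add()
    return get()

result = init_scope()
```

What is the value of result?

Step 1: val = 24. add() modifies it via nonlocal, get() reads it.
Step 2: add() makes val = 24 + 11 = 35.
Step 3: get() returns 35. result = 35

The answer is 35.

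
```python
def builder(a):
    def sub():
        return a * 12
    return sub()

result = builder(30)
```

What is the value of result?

Step 1: builder(30) binds parameter a = 30.
Step 2: sub() accesses a = 30 from enclosing scope.
Step 3: result = 30 * 12 = 360

The answer is 360.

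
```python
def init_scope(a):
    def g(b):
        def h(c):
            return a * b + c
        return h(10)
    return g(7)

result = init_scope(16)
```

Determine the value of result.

Step 1: a = 16, b = 7, c = 10.
Step 2: h() computes a * b + c = 16 * 7 + 10 = 122.
Step 3: result = 122

The answer is 122.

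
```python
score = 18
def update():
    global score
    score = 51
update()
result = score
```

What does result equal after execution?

Step 1: score = 18 globally.
Step 2: update() declares global score and sets it to 51.
Step 3: After update(), global score = 51. result = 51

The answer is 51.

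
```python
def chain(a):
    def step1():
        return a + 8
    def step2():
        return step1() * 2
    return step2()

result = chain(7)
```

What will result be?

Step 1: chain(7) captures a = 7.
Step 2: step2() calls step1() which returns 7 + 8 = 15.
Step 3: step2() returns 15 * 2 = 30

The answer is 30.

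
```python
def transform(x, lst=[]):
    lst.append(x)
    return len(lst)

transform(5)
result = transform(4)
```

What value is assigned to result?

Step 1: Mutable default list persists between calls.
Step 2: First call: lst = [5], len = 1. Second call: lst = [5, 4], len = 2.
Step 3: result = 2

The answer is 2.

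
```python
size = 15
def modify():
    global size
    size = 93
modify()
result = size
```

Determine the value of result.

Step 1: size = 15 globally.
Step 2: modify() declares global size and sets it to 93.
Step 3: After modify(), global size = 93. result = 93

The answer is 93.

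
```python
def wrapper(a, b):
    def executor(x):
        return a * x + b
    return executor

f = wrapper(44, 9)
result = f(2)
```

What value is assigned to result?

Step 1: wrapper(44, 9) captures a = 44, b = 9.
Step 2: f(2) computes 44 * 2 + 9 = 97.
Step 3: result = 97

The answer is 97.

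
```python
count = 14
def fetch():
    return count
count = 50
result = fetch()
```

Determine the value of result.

Step 1: count is first set to 14, then reassigned to 50.
Step 2: fetch() is called after the reassignment, so it looks up the current global count = 50.
Step 3: result = 50

The answer is 50.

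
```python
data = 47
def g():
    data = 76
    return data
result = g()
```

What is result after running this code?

Step 1: Global data = 47.
Step 2: g() creates local data = 76, shadowing the global.
Step 3: Returns local data = 76. result = 76

The answer is 76.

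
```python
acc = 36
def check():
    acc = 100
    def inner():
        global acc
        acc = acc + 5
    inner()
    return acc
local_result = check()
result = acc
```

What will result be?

Step 1: Global acc = 36. check() creates local acc = 100.
Step 2: inner() declares global acc and adds 5: global acc = 36 + 5 = 41.
Step 3: check() returns its local acc = 100 (unaffected by inner).
Step 4: result = global acc = 41

The answer is 41.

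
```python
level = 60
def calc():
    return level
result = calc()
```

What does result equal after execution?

Step 1: level = 60 is defined in the global scope.
Step 2: calc() looks up level. No local level exists, so Python checks the global scope via LEGB rule and finds level = 60.
Step 3: result = 60

The answer is 60.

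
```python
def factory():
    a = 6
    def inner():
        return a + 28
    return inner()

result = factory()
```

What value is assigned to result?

Step 1: factory() defines a = 6.
Step 2: inner() reads a = 6 from enclosing scope, returns 6 + 28 = 34.
Step 3: result = 34

The answer is 34.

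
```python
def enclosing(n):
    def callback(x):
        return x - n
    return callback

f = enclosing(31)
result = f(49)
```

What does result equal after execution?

Step 1: enclosing(31) creates a closure capturing n = 31.
Step 2: f(49) computes 49 - 31 = 18.
Step 3: result = 18

The answer is 18.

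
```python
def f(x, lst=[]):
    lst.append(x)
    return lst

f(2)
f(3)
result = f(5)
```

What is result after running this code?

Step 1: Mutable default argument gotcha! The list [] is created once.
Step 2: Each call appends to the SAME list: [2], [2, 3], [2, 3, 5].
Step 3: result = [2, 3, 5]

The answer is [2, 3, 5].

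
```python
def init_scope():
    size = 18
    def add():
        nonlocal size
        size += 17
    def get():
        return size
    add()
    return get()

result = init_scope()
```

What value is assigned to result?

Step 1: size = 18. add() modifies it via nonlocal, get() reads it.
Step 2: add() makes size = 18 + 17 = 35.
Step 3: get() returns 35. result = 35

The answer is 35.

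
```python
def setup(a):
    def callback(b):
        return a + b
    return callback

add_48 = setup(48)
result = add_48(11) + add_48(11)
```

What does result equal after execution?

Step 1: add_48 captures a = 48.
Step 2: add_48(11) = 48 + 11 = 59, called twice.
Step 3: result = 59 + 59 = 118

The answer is 118.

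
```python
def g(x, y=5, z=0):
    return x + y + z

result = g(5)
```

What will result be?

Step 1: g(5) uses defaults y = 5, z = 0.
Step 2: Returns 5 + 5 + 0 = 10.
Step 3: result = 10

The answer is 10.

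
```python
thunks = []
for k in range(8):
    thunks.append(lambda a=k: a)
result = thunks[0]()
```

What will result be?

Step 1: Default argument a=k captures k's value at each iteration.
Step 2: thunks[0] captured a = 0 when k was 0.
Step 3: result = 0

The answer is 0.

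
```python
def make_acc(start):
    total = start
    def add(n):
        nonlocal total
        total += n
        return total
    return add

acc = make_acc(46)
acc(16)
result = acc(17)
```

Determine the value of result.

Step 1: make_acc(46) creates closure with total = 46.
Step 2: First acc(16): total = 46 + 16 = 62.
Step 3: Second acc(17): total = 62 + 17 = 79. result = 79

The answer is 79.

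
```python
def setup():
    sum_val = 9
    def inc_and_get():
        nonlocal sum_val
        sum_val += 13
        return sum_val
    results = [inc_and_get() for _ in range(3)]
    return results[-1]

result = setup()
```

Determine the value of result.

Step 1: sum_val = 9.
Step 2: Three calls to inc_and_get(), each adding 13.
Step 3: Last value = 9 + 13 * 3 = 48

The answer is 48.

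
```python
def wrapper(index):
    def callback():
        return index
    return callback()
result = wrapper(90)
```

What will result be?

Step 1: wrapper(90) binds parameter index = 90.
Step 2: callback() looks up index in enclosing scope and finds the parameter index = 90.
Step 3: result = 90

The answer is 90.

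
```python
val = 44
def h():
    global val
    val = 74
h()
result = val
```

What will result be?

Step 1: val = 44 globally.
Step 2: h() declares global val and sets it to 74.
Step 3: After h(), global val = 74. result = 74

The answer is 74.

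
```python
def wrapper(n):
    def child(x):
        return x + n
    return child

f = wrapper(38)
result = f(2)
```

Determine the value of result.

Step 1: wrapper(38) creates a closure that captures n = 38.
Step 2: f(2) calls the closure with x = 2, returning 2 + 38 = 40.
Step 3: result = 40

The answer is 40.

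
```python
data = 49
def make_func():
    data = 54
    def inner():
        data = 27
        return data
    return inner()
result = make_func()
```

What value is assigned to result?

Step 1: Three scopes define data: global (49), make_func (54), inner (27).
Step 2: inner() has its own local data = 27, which shadows both enclosing and global.
Step 3: result = 27 (local wins in LEGB)

The answer is 27.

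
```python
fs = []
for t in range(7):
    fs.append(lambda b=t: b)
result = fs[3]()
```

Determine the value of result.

Step 1: Default argument b=t captures t's value at each iteration.
Step 2: fs[3] captured b = 3 when t was 3.
Step 3: result = 3

The answer is 3.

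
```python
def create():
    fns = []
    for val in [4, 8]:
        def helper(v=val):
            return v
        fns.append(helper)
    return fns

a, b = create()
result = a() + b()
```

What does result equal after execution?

Step 1: Default argument v=val captures val at each iteration.
Step 2: a() returns 4 (captured at first iteration), b() returns 8 (captured at second).
Step 3: result = 4 + 8 = 12

The answer is 12.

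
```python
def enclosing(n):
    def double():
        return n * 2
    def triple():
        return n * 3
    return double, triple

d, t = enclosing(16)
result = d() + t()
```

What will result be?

Step 1: Both closures capture the same n = 16.
Step 2: d() = 16 * 2 = 32, t() = 16 * 3 = 48.
Step 3: result = 32 + 48 = 80

The answer is 80.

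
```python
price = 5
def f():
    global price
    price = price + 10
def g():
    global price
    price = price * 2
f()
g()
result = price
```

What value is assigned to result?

Step 1: price = 5.
Step 2: f() adds 10: price = 5 + 10 = 15.
Step 3: g() doubles: price = 15 * 2 = 30.
Step 4: result = 30

The answer is 30.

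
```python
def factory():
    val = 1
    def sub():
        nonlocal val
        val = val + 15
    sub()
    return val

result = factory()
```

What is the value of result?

Step 1: factory() sets val = 1.
Step 2: sub() uses nonlocal to modify val in factory's scope: val = 1 + 15 = 16.
Step 3: factory() returns the modified val = 16

The answer is 16.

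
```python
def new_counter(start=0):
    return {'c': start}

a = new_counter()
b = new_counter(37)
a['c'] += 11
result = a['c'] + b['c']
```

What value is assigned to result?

Step 1: new_counter() returns a new dict each call (immutable default 0).
Step 2: a = {'c': 0}, b = {'c': 37}.
Step 3: a['c'] += 11 = 11. result = 11 + 37 = 48

The answer is 48.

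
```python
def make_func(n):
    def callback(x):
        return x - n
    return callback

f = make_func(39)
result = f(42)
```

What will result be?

Step 1: make_func(39) creates a closure capturing n = 39.
Step 2: f(42) computes 42 - 39 = 3.
Step 3: result = 3

The answer is 3.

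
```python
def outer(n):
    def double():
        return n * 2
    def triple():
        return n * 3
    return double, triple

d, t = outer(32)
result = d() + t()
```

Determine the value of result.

Step 1: Both closures capture the same n = 32.
Step 2: d() = 32 * 2 = 64, t() = 32 * 3 = 96.
Step 3: result = 64 + 96 = 160

The answer is 160.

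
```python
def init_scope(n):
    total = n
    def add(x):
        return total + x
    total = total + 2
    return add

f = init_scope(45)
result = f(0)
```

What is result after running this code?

Step 1: init_scope(45) sets total = 45, then total = 45 + 2 = 47.
Step 2: Closures capture by reference, so add sees total = 47.
Step 3: f(0) returns 47 + 0 = 47

The answer is 47.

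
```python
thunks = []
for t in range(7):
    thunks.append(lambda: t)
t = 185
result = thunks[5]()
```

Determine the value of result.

Step 1: Lambdas capture the variable t by reference, not by value.
Step 2: After the loop, t is reassigned to 185.
Step 3: thunks[5]() looks up the current t = 185. result = 185

The answer is 185.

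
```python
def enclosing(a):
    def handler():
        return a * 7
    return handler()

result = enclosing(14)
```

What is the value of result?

Step 1: enclosing(14) binds parameter a = 14.
Step 2: handler() accesses a = 14 from enclosing scope.
Step 3: result = 14 * 7 = 98

The answer is 98.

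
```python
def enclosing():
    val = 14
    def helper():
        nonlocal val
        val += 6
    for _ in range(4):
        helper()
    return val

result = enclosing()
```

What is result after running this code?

Step 1: val = 14.
Step 2: helper() is called 4 times in a loop, each adding 6 via nonlocal.
Step 3: val = 14 + 6 * 4 = 38

The answer is 38.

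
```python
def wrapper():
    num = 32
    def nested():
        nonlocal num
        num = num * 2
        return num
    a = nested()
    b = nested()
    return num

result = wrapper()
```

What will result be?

Step 1: num starts at 32.
Step 2: First nested(): num = 32 * 2 = 64.
Step 3: Second nested(): num = 64 * 2 = 128.
Step 4: result = 128

The answer is 128.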